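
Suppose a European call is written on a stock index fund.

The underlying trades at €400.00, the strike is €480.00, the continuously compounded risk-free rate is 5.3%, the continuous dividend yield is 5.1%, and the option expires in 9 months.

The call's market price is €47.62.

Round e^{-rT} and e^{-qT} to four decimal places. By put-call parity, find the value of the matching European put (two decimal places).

e^(−qT) = e^(−0.051·0.75) = 0.9625;  e^(−rT) = e^(−0.053·0.75) = 0.9610
Put-call parity: C − P = S·e^(−qT) − K·e^(−rT) = 400·0.9625 − 480·0.9610 = 385.0000 − 461.2800 = -76.2800
P = C − (C − P) = 47.62 − (-76.2800) = 123.9000

€123.90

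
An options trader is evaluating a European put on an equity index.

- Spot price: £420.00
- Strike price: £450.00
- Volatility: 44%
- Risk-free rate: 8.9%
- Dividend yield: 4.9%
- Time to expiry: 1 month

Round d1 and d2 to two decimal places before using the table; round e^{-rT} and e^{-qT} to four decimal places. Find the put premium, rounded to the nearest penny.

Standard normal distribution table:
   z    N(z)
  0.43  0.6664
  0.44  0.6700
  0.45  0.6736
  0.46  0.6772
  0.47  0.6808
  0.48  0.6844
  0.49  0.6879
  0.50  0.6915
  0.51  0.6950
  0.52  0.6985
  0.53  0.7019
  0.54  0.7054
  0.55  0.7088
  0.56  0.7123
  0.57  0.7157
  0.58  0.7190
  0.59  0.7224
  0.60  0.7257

£39.40

σ√T = 0.44 × 0.2887 = 0.1270
d₁ = [ln(420/450) + (0.089 − 0.049 + 0.44²/2)·0.08333] / 0.1270 = [-0.0690 + 0.0114] / 0.1270 = -0.4534 → -0.45
d₂ = d₁ − σ√T = -0.4534 − 0.1270 = -0.5804 → -0.58
exp(−qT) = exp(−0.049·0.08333) = 0.9959;  exp(−rT) = exp(−0.089·0.08333) = 0.9926
P = 450·0.9926·N(0.58) − 420·0.9959·N(0.45) = 450·0.9926·0.7190 − 420·0.9959·0.6736 = 321.1557 − 281.7521 = 39.4037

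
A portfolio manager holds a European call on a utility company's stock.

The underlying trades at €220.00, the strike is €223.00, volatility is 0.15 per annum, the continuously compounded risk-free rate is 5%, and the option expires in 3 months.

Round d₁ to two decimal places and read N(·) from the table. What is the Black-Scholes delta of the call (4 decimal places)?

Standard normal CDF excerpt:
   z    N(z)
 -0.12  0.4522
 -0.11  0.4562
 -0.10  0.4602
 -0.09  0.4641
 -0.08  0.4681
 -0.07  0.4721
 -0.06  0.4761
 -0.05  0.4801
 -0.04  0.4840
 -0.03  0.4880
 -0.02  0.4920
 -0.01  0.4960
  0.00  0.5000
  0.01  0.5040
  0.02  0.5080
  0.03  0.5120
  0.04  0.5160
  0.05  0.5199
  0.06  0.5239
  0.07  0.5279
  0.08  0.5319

0.5080

σ√T = 0.15·√0.25 = 0.0750
d₁ = [ln(220/223) + (0.05 + ½·0.15²)·0.25] / (σ√T) = (-0.0135 + 0.0153) / 0.0750 = 0.0236 ⇒ 0.02
N(d₁) = N(0.02) = 0.5080
Δ_call = N(d₁) = 0.5080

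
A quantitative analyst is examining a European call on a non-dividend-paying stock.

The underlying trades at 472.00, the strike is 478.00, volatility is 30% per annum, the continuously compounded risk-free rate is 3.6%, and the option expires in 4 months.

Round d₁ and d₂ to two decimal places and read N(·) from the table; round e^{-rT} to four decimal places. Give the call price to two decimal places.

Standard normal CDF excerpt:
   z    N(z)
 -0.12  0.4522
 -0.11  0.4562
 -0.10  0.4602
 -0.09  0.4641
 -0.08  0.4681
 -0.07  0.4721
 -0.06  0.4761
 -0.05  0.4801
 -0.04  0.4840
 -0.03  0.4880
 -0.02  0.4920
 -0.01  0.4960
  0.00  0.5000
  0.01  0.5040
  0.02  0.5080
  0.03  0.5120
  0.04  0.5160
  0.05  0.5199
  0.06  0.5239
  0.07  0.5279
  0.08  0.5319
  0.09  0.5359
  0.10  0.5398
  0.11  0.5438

31.86

σ√T = 0.3 × 0.5774 = 0.1732
ln(S/K) + (r + σ²/2)T = ln(472/478) + (0.036 + 0.3²/2)·0.3333 = -0.0126 + 0.0270 = 0.0144
d₁ = 0.0144 / 0.1732 = 0.0830 ⇒ 0.08
d₂ = d₁ − σ√T = 0.0830 − 0.1732 = -0.0902 ⇒ -0.09
exp(−rT) = exp(−0.036·0.3333) = 0.9881
N(d₁) = N(0.08) = 0.5319;  N(d₂) = N(-0.09) = 0.4641
C = 472·0.5319 − 478·0.9881·0.4641 = 251.0568 − 219.1999 = 31.8569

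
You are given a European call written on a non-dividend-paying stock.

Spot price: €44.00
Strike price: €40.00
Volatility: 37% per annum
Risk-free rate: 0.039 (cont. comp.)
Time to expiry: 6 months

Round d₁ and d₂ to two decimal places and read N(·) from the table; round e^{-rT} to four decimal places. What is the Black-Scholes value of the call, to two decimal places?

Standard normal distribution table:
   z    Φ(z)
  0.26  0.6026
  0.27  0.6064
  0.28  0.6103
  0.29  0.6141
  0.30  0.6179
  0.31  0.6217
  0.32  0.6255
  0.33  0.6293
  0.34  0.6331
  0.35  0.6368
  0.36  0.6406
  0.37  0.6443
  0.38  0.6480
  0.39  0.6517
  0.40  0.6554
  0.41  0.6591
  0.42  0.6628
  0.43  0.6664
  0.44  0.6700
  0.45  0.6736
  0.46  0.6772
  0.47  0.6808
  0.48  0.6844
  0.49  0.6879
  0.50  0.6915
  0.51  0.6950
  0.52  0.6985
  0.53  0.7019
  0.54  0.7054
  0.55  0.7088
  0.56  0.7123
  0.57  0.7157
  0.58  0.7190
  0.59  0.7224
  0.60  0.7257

€7.10

T = 0.5;  σ√T = 0.2616
d₁ = [ln(44/40) + (0.039 + 0.37²/2)·0.5] / 0.2616 = [0.0953 + 0.0537] / 0.2616 = 0.5696 which rounds to 0.57
d₂ = d₁ − σ√T = 0.5696 − 0.2616 = 0.3080 which rounds to 0.31
exp(−rT) = exp(−0.039·0.5) = 0.9807
N(d₁) = N(0.57) = 0.7157;  N(d₂) = N(0.31) = 0.6217
C = 44·0.7157 − 40·0.9807·0.6217 = 31.4908 − 24.3880 = 7.1028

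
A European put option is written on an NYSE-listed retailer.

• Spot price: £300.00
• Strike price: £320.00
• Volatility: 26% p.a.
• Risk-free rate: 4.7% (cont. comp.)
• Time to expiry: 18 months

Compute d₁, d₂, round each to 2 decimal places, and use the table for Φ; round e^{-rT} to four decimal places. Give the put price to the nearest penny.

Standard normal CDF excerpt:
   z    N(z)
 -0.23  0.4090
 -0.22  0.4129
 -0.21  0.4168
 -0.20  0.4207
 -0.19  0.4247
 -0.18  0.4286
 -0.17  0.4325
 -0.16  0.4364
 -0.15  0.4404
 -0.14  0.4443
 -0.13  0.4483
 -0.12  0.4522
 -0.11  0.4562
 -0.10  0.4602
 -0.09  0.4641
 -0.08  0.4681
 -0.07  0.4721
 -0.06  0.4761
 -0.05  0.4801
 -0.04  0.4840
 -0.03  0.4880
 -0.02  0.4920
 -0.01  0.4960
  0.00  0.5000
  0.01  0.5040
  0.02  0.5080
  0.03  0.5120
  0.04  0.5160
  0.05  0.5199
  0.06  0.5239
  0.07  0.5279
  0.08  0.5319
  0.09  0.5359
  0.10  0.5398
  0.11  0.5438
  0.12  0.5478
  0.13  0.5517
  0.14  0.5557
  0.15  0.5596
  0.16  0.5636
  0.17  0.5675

£37.13

σ√T = 0.26 × 1.2247 = 0.3184
d₁ = [ln(300/320) + (0.047 + ½·0.26²)·1.5] / (σ√T) = (-0.0645 + 0.1212) / 0.3184 = 0.1779 which rounds to 0.18
d₂ = 0.1779 − 0.3184 = -0.1405 which rounds to -0.14
e^(−rT) = e^(−0.047·1.5) = 0.9319
N(−d₂) = N(0.14) = 0.5557;  N(−d₁) = N(-0.18) = 0.4286
P = 320·0.9319·0.5557 − 300·0.4286 = 165.7142 − 128.5800 = 37.1342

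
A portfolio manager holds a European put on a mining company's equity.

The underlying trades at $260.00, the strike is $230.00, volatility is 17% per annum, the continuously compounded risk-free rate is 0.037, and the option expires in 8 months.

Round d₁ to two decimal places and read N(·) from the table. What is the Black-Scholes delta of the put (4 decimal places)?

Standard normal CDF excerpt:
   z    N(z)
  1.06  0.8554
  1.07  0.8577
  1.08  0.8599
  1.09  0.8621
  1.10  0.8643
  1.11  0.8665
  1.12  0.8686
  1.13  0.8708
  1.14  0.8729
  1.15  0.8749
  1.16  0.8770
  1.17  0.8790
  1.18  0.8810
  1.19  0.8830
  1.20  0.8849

T = 0.6667;  σ√T = 0.1388
d₁ = [ln(260/230) + (0.037 + ½·0.17²)·0.6667] / (σ√T) = (0.1226 + 0.0343) / 0.1388 = 1.1304 which rounds to 1.13
N(d₁) = N(1.13) = 0.8708
Δ_put = N(d₁) − 1 = 0.8708 − 1 = -0.1292

-0.1292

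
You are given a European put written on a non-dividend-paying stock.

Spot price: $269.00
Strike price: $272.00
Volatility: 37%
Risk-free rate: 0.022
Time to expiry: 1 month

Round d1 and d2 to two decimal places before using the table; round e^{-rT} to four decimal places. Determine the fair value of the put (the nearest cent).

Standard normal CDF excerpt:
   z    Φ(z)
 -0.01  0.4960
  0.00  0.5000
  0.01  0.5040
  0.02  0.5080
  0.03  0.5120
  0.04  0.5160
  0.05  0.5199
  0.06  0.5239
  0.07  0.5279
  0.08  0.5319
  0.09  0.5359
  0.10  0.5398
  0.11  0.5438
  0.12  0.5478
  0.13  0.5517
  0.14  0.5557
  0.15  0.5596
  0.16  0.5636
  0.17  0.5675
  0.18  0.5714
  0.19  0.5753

T = 0.08333;  σ√T = 0.1068
d₁ = [ln(269/272) + (0.022 + 0.37²/2)·0.08333] / 0.1068 = [-0.0111 + 0.0075] / 0.1068 = -0.0333 ⇒ -0.03
d₂ = d₁ − σ√T = -0.0333 − 0.1068 = -0.1401 ⇒ -0.14
e^(−rT) = e^(−0.022·0.08333) = 0.9982
N(−d₂) = N(0.14) = 0.5557;  N(−d₁) = N(0.03) = 0.5120
P = 272·0.9982·0.5557 − 269·0.5120 = 150.8783 − 137.7280 = 13.1503

$13.15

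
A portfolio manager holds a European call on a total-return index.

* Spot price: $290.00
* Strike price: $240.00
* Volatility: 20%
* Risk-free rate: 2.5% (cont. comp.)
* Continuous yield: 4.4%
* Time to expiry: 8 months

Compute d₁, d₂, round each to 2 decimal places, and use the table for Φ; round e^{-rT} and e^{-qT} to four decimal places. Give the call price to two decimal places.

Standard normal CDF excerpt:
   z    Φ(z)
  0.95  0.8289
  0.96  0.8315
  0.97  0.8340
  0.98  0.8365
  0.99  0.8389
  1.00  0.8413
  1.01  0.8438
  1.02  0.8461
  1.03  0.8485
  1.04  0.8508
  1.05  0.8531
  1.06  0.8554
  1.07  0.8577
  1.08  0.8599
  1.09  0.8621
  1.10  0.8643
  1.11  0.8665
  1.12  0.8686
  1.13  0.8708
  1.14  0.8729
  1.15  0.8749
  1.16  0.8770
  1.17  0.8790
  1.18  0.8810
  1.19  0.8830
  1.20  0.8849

σ√T = 0.2 × 0.8165 = 0.1633
d₁ = [ln(290/240) + (0.025 − 0.044 + ½·0.2²)·0.6667] / (σ√T) = (0.1892 + 0.0007) / 0.1633 = 1.1629 ⇒ 1.16
d₂ = 1.1629 − 0.1633 = 0.9996 ⇒ 1.00
e^(−qT) = e^(−0.044·0.6667) = 0.9711;  e^(−rT) = e^(−0.025·0.6667) = 0.9835
N(d₁) = N(1.16) = 0.8770;  N(d₂) = N(1.00) = 0.8413
C = 290·0.9711·0.8770 − 240·0.9835·0.8413 = 246.9799 − 198.5805 = 48.3994

$48.40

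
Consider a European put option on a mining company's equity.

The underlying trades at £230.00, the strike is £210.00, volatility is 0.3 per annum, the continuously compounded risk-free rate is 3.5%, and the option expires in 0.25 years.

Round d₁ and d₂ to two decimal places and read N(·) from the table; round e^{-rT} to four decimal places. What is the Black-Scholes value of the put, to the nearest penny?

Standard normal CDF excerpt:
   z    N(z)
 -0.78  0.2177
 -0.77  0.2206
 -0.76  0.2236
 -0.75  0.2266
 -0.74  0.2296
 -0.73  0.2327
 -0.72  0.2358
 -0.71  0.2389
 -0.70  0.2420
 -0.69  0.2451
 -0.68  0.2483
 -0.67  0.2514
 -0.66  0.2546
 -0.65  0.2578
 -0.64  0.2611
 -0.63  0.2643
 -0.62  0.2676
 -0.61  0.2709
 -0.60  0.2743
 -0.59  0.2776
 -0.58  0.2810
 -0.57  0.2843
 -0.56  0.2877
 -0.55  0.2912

σ√T = 0.3·√0.25 = 0.1500
ln(S/K) + (r + σ²/2)T = ln(230/210) + (0.035 + 0.3²/2)·0.25 = 0.0910 + 0.0200 = 0.1110
d₁ = 0.1110 / 0.1500 = 0.7398 → 0.74
d₂ = d₁ − σ√T = 0.7398 − 0.1500 = 0.5898 → 0.59
e^(−rT) = e^(−0.035·0.25) = 0.9913
N(−d₂) = N(-0.59) = 0.2776;  N(−d₁) = N(-0.74) = 0.2296
P = 210·0.9913·0.2776 − 230·0.2296 = 57.7888 − 52.8080 = 4.9808

£4.98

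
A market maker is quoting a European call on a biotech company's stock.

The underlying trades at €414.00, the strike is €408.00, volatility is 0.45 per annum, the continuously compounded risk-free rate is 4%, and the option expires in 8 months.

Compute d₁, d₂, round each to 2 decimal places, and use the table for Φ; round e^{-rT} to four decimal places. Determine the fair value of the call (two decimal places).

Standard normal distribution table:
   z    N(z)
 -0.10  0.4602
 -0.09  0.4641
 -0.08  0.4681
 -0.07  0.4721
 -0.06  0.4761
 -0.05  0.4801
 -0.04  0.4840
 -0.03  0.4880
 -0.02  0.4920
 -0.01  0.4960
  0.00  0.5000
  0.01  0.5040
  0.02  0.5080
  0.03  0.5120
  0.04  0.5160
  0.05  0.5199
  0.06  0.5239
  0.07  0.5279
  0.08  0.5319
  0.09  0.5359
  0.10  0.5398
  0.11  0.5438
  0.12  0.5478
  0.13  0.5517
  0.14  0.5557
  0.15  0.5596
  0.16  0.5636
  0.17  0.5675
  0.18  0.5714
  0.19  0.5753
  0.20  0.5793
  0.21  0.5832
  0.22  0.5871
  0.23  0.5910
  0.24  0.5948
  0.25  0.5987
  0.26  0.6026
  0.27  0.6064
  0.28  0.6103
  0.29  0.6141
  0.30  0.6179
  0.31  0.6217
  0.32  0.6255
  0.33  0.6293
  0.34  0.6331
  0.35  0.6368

€68.26

T = 0.6667;  σ√T = 0.3674
d₁ = [ln(414/408) + (0.04 + ½·0.45²)·0.6667] / (σ√T) = (0.0146 + 0.0942) / 0.3674 = 0.2960 which rounds to 0.30
d₂ = 0.2960 − 0.3674 = -0.0714 which rounds to -0.07
e^(−rT) = e^(−0.04·0.6667) = 0.9737
N(d₁) = N(0.30) = 0.6179;  N(d₂) = N(-0.07) = 0.4721
C = 414·0.6179 − 408·0.9737·0.4721 = 255.8106 − 187.5510 = 68.2596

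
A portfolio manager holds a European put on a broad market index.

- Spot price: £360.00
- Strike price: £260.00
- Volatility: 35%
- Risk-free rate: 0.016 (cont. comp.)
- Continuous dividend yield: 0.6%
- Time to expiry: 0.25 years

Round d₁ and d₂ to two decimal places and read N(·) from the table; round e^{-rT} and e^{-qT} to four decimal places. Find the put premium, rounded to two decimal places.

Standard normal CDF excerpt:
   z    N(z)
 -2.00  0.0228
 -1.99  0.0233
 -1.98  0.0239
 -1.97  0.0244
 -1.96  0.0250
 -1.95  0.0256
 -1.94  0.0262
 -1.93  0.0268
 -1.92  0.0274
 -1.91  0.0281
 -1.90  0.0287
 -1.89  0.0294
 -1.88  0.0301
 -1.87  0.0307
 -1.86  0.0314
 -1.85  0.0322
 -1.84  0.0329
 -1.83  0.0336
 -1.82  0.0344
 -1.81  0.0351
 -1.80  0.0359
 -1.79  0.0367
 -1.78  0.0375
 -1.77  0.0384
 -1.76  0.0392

T = 0.25;  σ√T = 0.1750
d₁ = [ln(360/260) + (0.016 − 0.006 + 0.35²/2)·0.25] / 0.1750 = [0.3254 + 0.0178] / 0.1750 = 1.9613 ⇒ 1.96
d₂ = d₁ − σ√T = 1.9613 − 0.1750 = 1.7863 ⇒ 1.79
e^(−qT) = e^(−0.006·0.25) = 0.9985;  e^(−rT) = e^(−0.016·0.25) = 0.9960
N(−d₂) = N(-1.79) = 0.0367;  N(−d₁) = N(-1.96) = 0.0250
P = 260·0.9960·0.0367 − 360·0.9985·0.0250 = 9.5038 − 8.9865 = 0.5173

£0.52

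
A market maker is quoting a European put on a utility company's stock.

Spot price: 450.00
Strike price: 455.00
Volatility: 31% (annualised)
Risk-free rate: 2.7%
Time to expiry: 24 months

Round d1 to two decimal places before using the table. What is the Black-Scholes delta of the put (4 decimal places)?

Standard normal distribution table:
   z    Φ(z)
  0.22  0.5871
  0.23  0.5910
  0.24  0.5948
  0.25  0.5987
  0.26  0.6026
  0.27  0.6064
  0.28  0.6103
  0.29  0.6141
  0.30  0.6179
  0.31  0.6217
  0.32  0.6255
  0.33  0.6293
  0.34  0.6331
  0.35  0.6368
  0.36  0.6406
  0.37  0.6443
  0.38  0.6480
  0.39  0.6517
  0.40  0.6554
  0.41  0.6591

-0.3745

T = 2;  σ√T = 0.4384
d₁ = [ln(450/455) + (0.027 + 0.31²/2)·2] / 0.4384 = [-0.0110 + 0.1501] / 0.4384 = 0.3172 ≈ 0.32
N(d₁) = N(0.32) = 0.6255
Δ_put = N(d₁) − 1 = 0.6255 − 1 = -0.3745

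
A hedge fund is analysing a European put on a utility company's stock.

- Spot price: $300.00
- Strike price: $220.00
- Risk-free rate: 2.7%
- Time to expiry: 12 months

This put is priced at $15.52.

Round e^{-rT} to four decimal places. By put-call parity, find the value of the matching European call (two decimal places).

exp(−rT) = exp(−0.027·1) = 0.9734
Put-call parity: C − P = S − K·e^(−rT) = 300 − 220·0.9734 = 300 − 214.1480 = 85.8520
C = P + (C − P) = 15.52 + (85.8520) = 101.3720

$101.37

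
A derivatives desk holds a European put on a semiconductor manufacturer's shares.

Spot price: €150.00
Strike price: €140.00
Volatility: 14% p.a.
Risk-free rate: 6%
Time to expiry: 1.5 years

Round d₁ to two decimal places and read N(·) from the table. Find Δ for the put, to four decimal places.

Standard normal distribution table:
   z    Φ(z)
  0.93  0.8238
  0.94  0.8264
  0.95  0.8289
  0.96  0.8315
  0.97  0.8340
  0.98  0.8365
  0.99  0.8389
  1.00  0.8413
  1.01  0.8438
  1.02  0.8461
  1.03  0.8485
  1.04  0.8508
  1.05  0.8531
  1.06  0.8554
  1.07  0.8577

T = 1.5;  σ√T = 0.1715
d₁ = [ln(150/140) + (0.06 + 0.14²/2)·1.5] / 0.1715 = [0.0690 + 0.1047] / 0.1715 = 1.0130 ≈ 1.01
N(d₁) = N(1.01) = 0.8438
Δ_put = N(d₁) − 1 = 0.8438 − 1 = -0.1562

-0.1562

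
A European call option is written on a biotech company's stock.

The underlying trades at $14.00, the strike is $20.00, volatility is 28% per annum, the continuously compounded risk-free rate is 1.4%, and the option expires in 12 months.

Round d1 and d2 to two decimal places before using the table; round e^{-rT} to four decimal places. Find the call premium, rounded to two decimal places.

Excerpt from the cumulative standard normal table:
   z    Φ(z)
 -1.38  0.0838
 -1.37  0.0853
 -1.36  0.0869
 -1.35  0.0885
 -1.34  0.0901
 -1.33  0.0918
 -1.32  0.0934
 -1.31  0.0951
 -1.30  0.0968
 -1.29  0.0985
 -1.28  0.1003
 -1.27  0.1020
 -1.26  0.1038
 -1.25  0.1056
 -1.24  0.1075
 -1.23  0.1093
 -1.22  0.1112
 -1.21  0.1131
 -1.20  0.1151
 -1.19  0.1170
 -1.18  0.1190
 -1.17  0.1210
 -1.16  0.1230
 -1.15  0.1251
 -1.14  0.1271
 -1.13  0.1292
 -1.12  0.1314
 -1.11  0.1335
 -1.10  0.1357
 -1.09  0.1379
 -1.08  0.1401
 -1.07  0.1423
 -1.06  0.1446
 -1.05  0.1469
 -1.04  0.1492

$0.25

σ√T = 0.28·√1 = 0.2800
d₁ = [ln(14/20) + (0.014 + 0.28²/2)·1] / 0.2800 = [-0.3567 + 0.0532] / 0.2800 = -1.0838 ≈ -1.08
d₂ = d₁ − σ√T = -1.0838 − 0.2800 = -1.3638 ≈ -1.36
exp(−rT) = exp(−0.014·1) = 0.9861
N(d₁) = N(-1.08) = 0.1401;  N(d₂) = N(-1.36) = 0.0869
C = 14·0.1401 − 20·0.9861·0.0869 = 1.9614 − 1.7138 = 0.2476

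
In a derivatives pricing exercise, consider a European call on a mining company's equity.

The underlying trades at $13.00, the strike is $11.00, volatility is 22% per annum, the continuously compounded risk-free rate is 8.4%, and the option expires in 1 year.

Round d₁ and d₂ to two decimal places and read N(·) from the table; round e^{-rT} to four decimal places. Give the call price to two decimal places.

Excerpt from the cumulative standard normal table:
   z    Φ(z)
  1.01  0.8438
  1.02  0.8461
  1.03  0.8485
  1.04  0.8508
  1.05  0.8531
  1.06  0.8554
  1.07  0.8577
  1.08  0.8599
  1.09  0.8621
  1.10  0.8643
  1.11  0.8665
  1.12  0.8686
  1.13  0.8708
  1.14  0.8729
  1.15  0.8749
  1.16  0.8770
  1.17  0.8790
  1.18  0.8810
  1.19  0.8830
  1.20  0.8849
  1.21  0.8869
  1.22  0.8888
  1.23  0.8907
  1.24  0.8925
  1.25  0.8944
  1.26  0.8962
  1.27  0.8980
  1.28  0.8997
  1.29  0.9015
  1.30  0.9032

σ√T = 0.22·√1 = 0.2200
ln(S/K) + (r + σ²/2)T = ln(13/11) + (0.084 + 0.22²/2)·1 = 0.1671 + 0.1082 = 0.2753
d₁ = 0.2753 / 0.2200 = 1.2512 → 1.25
d₂ = d₁ − σ√T = 1.2512 − 0.2200 = 1.0312 → 1.03
exp(−rT) = exp(−0.084·1) = 0.9194
C = 13·N(1.25) − 11·0.9194·N(1.03) = 13·0.8944 − 11·0.9194·0.8485 = 11.6272 − 8.5812 = 3.0460

$3.05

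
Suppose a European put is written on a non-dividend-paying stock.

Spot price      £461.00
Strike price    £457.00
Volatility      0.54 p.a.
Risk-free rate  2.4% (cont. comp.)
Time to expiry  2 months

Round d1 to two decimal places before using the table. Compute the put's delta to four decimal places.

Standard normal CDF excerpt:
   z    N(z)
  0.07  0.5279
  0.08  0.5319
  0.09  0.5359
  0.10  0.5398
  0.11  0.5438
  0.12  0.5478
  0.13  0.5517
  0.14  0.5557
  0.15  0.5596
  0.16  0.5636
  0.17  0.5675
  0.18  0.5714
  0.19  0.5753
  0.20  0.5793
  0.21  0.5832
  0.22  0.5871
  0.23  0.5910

-0.4325

σ√T = 0.54·√0.1667 = 0.2205
ln(S/K) + (r + σ²/2)T = ln(461/457) + (0.024 + 0.54²/2)·0.1667 = 0.0087 + 0.0283 = 0.0370
d₁ = 0.0370 / 0.2205 = 0.1679 ≈ 0.17
N(d₁) = N(0.17) = 0.5675
Δ_put = N(d₁) − 1 = 0.5675 − 1 = -0.4325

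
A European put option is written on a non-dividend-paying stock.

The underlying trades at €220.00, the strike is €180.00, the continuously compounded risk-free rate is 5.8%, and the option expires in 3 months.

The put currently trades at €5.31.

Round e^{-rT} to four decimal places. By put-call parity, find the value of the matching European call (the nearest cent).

exp(−rT) = exp(−0.058·0.25) = 0.9856
Put-call parity: C − P = S − K·e^(−rT) = 220 − 180·0.9856 = 220 − 177.4080 = 42.5920
C = P + (C − P) = 5.31 + (42.5920) = 47.9020

€47.90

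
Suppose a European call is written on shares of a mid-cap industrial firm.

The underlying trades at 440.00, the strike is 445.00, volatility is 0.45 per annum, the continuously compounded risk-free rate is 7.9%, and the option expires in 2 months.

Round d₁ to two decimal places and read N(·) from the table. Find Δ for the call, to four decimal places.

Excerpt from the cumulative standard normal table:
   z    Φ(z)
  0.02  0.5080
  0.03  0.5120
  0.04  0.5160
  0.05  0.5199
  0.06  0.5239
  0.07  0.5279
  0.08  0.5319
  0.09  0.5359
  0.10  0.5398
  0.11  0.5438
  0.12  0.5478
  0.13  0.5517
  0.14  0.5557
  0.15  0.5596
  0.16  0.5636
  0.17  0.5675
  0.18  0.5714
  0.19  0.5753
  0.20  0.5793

σ√T = 0.45 × 0.4082 = 0.1837
ln(S/K) + (r + σ²/2)T = ln(440/445) + (0.079 + 0.45²/2)·0.1667 = -0.0113 + 0.0300 = 0.0187
d₁ = 0.0187 / 0.1837 = 0.1020 which rounds to 0.10
N(d₁) = N(0.10) = 0.5398
Δ_call = N(d₁) = 0.5398

0.5398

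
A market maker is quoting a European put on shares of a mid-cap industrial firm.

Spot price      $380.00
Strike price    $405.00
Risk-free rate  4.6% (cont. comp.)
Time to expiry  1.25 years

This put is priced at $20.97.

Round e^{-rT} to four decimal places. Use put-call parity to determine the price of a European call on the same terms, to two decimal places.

e^(−rT) = e^(−0.046·1.25) = 0.9441
Put-call parity: C − P = S − K·e^(−rT) = 380 − 405·0.9441 = 380 − 382.3605 = -2.3605
C = P + (C − P) = 20.97 + (-2.3605) = 18.6095

$18.61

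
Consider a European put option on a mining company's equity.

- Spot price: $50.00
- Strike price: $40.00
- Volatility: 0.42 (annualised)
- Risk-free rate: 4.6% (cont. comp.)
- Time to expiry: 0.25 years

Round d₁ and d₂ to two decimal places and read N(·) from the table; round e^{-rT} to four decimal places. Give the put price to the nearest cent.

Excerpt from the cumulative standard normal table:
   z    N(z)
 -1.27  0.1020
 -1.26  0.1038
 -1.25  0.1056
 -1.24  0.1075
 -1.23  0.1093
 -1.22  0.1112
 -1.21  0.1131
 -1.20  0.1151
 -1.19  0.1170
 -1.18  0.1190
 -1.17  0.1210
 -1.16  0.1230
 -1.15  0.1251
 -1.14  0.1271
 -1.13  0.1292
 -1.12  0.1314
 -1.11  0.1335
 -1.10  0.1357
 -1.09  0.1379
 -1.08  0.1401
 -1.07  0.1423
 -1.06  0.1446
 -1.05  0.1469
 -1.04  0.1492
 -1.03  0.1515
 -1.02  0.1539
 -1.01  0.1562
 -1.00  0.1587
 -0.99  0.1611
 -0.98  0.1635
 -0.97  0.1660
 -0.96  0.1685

$0.62

σ√T = 0.42 × 0.5000 = 0.2100
d₁ = [ln(50/40) + (0.046 + 0.42²/2)·0.25] / 0.2100 = [0.2231 + 0.0335] / 0.2100 = 1.2224 ⇒ 1.22
d₂ = d₁ − σ√T = 1.2224 − 0.2100 = 1.0124 ⇒ 1.01
e^(−rT) = e^(−0.046·0.25) = 0.9886
P = 40·0.9886·N(-1.01) − 50·N(-1.22) = 40·0.9886·0.1562 − 50·0.1112 = 6.1768 − 5.5600 = 0.6168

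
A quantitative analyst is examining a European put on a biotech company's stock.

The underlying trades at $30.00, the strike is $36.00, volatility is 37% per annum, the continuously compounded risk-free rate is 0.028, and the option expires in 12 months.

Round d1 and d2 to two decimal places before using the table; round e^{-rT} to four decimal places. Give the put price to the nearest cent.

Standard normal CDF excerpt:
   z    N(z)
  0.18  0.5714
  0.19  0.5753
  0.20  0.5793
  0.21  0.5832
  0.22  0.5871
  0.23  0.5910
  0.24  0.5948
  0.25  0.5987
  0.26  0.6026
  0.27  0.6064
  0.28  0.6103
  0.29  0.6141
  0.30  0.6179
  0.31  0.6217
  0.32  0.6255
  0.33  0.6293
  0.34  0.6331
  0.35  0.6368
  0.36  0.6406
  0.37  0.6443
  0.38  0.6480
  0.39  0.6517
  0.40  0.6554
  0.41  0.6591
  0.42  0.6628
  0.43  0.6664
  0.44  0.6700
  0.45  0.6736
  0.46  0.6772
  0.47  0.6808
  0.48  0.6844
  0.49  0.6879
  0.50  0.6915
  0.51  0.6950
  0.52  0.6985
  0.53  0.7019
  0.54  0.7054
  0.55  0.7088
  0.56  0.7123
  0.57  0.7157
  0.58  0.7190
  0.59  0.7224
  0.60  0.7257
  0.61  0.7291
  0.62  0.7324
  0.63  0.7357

$7.67

T = 1;  σ√T = 0.3700
d₁ = [ln(30/36) + (0.028 + 0.37²/2)·1] / 0.3700 = [-0.1823 + 0.0964] / 0.3700 = -0.2321 ⇒ -0.23
d₂ = d₁ − σ√T = -0.2321 − 0.3700 = -0.6021 ⇒ -0.60
exp(−rT) = exp(−0.028·1) = 0.9724
N(−d₂) = N(0.60) = 0.7257;  N(−d₁) = N(0.23) = 0.5910
P = 36·0.9724·0.7257 − 30·0.5910 = 25.4041 − 17.7300 = 7.6741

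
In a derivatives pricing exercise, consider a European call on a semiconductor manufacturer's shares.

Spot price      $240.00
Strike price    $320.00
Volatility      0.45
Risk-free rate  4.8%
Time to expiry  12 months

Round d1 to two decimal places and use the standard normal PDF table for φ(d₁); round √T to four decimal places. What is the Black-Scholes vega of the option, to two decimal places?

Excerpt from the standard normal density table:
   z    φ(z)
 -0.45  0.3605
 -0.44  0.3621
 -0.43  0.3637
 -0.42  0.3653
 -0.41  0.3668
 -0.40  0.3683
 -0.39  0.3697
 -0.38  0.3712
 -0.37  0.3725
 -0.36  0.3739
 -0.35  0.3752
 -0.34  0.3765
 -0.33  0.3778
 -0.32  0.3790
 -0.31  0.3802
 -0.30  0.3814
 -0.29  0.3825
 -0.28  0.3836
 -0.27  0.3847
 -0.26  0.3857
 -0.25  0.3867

91.25

σ√T = 0.45·√1 = 0.4500
d₁ = [ln(240/320) + (0.048 + 0.45²/2)·1] / 0.4500 = [-0.2877 + 0.1492] / 0.4500 = -0.3076 ⇒ -0.31
√T = √1 = 1.0000
φ(d₁) = φ(-0.31) = 0.3802
vega = S·φ(d₁)·√T = 240·0.3802·1.0000 = 91.2480
(Call and put vega coincide under Black-Scholes.)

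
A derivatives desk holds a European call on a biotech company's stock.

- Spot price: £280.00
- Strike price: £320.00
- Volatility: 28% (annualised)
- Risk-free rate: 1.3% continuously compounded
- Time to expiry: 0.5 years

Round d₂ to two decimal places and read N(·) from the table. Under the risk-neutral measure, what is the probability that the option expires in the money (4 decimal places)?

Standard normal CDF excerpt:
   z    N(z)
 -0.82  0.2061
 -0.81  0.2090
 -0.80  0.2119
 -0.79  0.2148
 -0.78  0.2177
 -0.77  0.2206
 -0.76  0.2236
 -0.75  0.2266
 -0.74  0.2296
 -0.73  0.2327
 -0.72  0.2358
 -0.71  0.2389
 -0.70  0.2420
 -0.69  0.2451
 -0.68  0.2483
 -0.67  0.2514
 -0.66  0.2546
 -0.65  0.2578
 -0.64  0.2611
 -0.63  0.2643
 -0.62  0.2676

0.2296

σ√T = 0.28·√0.5 = 0.1980
d₁ = [ln(280/320) + (0.013 + 0.28²/2)·0.5] / 0.1980 = [-0.1335 + 0.0261] / 0.1980 = -0.5426 which rounds to -0.54
d₂ = d₁ − σ√T = -0.5426 − 0.1980 = -0.7406 which rounds to -0.74
Pr(exercise) under Q = N(d₂) = 0.2296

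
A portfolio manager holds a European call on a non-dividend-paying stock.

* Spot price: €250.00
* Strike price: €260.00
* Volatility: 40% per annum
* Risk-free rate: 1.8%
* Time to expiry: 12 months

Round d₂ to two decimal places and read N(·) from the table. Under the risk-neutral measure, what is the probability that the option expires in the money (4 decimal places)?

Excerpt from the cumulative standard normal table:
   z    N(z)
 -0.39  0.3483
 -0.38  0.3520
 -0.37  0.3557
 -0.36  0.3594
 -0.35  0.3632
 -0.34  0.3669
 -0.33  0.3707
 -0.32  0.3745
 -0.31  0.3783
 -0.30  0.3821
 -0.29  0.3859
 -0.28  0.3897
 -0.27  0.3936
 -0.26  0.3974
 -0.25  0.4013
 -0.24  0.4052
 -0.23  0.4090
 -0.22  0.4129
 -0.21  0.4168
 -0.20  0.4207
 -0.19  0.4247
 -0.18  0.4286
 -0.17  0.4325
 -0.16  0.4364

0.4013

σ√T = 0.4 × 1.0000 = 0.4000
d₁ = [ln(250/260) + (0.018 + 0.4²/2)·1] / 0.4000 = [-0.0392 + 0.0980] / 0.4000 = 0.1469 ≈ 0.15
d₂ = d₁ − σ√T = 0.1469 − 0.4000 = -0.2531 ≈ -0.25
Pr(exercise) under Q = N(d₂) = 0.4013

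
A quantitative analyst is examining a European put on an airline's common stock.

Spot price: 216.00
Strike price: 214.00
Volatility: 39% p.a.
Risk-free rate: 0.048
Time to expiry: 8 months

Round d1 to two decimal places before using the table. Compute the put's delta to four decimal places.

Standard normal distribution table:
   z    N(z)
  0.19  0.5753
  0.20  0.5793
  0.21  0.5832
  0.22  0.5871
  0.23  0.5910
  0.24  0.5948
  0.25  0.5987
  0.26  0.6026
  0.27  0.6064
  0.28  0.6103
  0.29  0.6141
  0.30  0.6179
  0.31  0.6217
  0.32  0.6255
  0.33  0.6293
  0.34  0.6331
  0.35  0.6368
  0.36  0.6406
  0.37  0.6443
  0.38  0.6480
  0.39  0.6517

σ√T = 0.39·√0.6667 = 0.3184
d₁ = [ln(216/214) + (0.048 + ½·0.39²)·0.6667] / (σ√T) = (0.0093 + 0.0827) / 0.3184 = 0.2889 ≈ 0.29
N(d₁) = N(0.29) = 0.6141
Δ_put = N(d₁) − 1 = 0.6141 − 1 = -0.3859

-0.3859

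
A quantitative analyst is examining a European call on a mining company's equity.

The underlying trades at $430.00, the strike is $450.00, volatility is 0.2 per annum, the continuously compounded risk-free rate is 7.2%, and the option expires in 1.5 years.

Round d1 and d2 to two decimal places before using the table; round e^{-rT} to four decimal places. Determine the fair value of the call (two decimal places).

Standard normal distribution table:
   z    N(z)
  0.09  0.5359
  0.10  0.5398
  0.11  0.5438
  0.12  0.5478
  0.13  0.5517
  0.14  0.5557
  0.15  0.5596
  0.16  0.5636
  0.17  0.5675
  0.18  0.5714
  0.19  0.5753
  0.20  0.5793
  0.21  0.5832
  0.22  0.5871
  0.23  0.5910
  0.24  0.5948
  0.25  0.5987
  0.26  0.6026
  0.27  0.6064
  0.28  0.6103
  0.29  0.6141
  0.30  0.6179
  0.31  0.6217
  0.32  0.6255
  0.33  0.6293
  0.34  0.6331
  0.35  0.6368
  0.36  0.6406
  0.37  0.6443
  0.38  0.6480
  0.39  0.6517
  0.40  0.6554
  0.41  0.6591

T = 1.5;  σ√T = 0.2449
d₁ = [ln(430/450) + (0.072 + ½·0.2²)·1.5] / (σ√T) = (-0.0455 + 0.1380) / 0.2449 = 0.3778 ⇒ 0.38
d₂ = 0.3778 − 0.2449 = 0.1328 ⇒ 0.13
e^(−rT) = e^(−0.072·1.5) = 0.8976
C = 430·N(0.38) − 450·0.8976·N(0.13) = 430·0.6480 − 450·0.8976·0.5517 = 278.6400 − 222.8427 = 55.7973

$55.80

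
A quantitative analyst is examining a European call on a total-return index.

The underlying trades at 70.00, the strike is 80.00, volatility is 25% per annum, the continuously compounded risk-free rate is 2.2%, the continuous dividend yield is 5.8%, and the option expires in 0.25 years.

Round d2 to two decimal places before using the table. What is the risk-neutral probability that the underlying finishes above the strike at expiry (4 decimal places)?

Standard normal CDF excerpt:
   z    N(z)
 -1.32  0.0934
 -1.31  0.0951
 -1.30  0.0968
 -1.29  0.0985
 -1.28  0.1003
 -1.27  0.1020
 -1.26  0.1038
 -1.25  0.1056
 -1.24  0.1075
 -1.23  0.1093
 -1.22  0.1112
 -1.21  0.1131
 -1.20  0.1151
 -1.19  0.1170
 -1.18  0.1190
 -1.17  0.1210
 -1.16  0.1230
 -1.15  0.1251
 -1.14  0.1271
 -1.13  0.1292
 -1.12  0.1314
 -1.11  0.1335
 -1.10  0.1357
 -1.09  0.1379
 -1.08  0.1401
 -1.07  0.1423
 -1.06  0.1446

σ√T = 0.25 × 0.5000 = 0.1250
d₁ = [ln(70/80) + (0.022 − 0.058 + 0.25²/2)·0.25] / 0.1250 = [-0.1335 − 0.0012] / 0.1250 = -1.0778 ⇒ -1.08
d₂ = d₁ − σ√T = -1.0778 − 0.1250 = -1.2028 ⇒ -1.20
Pr(exercise) under Q = N(d₂) = 0.1151

0.1151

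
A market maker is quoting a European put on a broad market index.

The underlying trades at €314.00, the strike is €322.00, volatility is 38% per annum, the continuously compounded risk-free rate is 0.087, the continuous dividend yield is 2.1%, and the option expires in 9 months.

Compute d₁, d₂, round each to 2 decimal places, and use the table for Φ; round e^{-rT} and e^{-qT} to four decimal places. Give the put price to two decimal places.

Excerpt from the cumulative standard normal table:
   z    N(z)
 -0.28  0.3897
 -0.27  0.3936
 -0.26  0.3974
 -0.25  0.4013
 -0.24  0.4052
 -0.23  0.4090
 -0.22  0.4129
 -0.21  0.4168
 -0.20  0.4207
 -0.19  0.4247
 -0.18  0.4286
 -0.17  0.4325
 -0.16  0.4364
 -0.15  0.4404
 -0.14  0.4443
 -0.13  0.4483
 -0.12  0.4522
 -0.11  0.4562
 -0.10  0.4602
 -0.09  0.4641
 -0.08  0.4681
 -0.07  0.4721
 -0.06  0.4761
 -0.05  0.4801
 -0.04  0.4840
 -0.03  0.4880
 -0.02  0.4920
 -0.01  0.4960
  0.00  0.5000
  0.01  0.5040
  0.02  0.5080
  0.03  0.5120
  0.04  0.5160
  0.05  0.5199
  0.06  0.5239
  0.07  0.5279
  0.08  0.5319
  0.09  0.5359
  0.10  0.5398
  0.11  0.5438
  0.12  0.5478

€36.41

σ√T = 0.38·√0.75 = 0.3291
d₁ = [ln(314/322) + (0.087 − 0.021 + ½·0.38²)·0.75] / (σ√T) = (-0.0252 + 0.1036) / 0.3291 = 0.2385 ⇒ 0.24
d₂ = 0.2385 − 0.3291 = -0.0906 ⇒ -0.09
exp(−qT) = exp(−0.021·0.75) = 0.9844;  exp(−rT) = exp(−0.087·0.75) = 0.9368
N(−d₂) = N(0.09) = 0.5359;  N(−d₁) = N(-0.24) = 0.4052
P = 322·0.9368·0.5359 − 314·0.9844·0.4052 = 161.6540 − 125.2480 = 36.4061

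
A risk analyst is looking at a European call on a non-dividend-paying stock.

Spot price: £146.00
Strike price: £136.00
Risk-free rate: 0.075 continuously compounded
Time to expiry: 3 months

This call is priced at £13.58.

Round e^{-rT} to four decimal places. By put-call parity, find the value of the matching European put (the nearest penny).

£1.05

exp(−rT) = exp(−0.075·0.25) = 0.9814
Put-call parity: C − P = S − K·e^(−rT) = 146 − 136·0.9814 = 146 − 133.4704 = 12.5296
P = C − (C − P) = 13.58 − (12.5296) = 1.0504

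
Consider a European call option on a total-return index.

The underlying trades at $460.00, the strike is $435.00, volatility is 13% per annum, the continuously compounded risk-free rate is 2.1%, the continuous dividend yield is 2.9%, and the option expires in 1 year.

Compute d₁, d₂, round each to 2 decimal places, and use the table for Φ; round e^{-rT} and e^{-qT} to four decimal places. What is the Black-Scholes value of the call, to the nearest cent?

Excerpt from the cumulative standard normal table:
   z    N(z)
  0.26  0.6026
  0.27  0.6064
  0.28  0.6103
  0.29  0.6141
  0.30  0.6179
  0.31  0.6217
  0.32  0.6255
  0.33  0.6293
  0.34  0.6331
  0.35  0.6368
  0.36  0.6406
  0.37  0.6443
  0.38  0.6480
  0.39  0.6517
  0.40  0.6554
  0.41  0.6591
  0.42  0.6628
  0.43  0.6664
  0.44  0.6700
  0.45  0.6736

σ√T = 0.13 × 1.0000 = 0.1300
d₁ = [ln(460/435) + (0.021 − 0.029 + 0.13²/2)·1] / 0.1300 = [0.0559 + 0.0005] / 0.1300 = 0.4333 → 0.43
d₂ = d₁ − σ√T = 0.4333 − 0.1300 = 0.3033 → 0.30
e^(−qT) = e^(−0.029·1) = 0.9714;  e^(−rT) = e^(−0.021·1) = 0.9792
N(d₁) = N(0.43) = 0.6664;  N(d₂) = N(0.30) = 0.6179
C = 460·0.9714·0.6664 − 435·0.9792·0.6179 = 297.7768 − 263.1957 = 34.5811

$34.58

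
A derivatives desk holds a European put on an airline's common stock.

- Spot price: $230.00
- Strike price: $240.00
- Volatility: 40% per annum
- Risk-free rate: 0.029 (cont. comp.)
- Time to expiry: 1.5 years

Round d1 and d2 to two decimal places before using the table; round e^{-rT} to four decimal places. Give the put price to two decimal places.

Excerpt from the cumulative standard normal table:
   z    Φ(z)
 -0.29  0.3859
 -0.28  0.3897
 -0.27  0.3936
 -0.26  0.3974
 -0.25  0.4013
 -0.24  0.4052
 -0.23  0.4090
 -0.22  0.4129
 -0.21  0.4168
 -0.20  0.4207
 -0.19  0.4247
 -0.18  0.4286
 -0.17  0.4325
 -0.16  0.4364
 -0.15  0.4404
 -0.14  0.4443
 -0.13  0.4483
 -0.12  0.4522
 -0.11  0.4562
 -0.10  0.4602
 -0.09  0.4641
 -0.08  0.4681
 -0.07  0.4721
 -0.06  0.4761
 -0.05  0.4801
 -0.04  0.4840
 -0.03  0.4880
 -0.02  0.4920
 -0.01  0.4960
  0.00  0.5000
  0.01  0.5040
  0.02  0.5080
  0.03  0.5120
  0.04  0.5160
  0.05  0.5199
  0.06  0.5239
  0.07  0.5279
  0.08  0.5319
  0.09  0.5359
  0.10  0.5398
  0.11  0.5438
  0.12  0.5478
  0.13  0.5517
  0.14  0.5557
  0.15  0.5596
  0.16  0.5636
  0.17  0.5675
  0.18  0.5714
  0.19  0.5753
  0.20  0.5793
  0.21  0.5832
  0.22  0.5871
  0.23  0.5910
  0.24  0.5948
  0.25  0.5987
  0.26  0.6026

σ√T = 0.4 × 1.2247 = 0.4899
d₁ = [ln(230/240) + (0.029 + 0.4²/2)·1.5] / 0.4899 = [-0.0426 + 0.1635] / 0.4899 = 0.2469 → 0.25
d₂ = d₁ − σ√T = 0.2469 − 0.4899 = -0.2430 → -0.24
exp(−rT) = exp(−0.029·1.5) = 0.9574
N(−d₂) = N(0.24) = 0.5948;  N(−d₁) = N(-0.25) = 0.4013
P = 240·0.9574·0.5948 − 230·0.4013 = 136.6708 − 92.2990 = 44.3718

$44.37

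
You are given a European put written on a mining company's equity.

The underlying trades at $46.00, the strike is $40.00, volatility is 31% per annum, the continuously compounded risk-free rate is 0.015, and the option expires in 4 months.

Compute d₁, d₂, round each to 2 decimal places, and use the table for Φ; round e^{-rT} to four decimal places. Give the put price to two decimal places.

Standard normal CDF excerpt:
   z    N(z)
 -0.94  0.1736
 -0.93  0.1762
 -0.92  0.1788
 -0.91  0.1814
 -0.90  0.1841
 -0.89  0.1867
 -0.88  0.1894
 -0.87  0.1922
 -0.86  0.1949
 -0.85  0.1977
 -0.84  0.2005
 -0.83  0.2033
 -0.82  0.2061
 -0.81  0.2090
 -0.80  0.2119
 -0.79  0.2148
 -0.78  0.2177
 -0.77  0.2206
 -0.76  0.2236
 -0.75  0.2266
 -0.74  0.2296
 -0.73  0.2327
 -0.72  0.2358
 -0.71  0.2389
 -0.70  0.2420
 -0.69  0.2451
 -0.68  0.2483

$0.92

T = 0.3333;  σ√T = 0.1790
ln(S/K) + (r + σ²/2)T = ln(46/40) + (0.015 + 0.31²/2)·0.3333 = 0.1398 + 0.0210 = 0.1608
d₁ = 0.1608 / 0.1790 = 0.8983 ⇒ 0.90
d₂ = d₁ − σ√T = 0.8983 − 0.1790 = 0.7193 ⇒ 0.72
exp(−rT) = exp(−0.015·0.3333) = 0.9950
P = 40·0.9950·N(-0.72) − 46·N(-0.90) = 40·0.9950·0.2358 − 46·0.1841 = 9.3848 − 8.4686 = 0.9162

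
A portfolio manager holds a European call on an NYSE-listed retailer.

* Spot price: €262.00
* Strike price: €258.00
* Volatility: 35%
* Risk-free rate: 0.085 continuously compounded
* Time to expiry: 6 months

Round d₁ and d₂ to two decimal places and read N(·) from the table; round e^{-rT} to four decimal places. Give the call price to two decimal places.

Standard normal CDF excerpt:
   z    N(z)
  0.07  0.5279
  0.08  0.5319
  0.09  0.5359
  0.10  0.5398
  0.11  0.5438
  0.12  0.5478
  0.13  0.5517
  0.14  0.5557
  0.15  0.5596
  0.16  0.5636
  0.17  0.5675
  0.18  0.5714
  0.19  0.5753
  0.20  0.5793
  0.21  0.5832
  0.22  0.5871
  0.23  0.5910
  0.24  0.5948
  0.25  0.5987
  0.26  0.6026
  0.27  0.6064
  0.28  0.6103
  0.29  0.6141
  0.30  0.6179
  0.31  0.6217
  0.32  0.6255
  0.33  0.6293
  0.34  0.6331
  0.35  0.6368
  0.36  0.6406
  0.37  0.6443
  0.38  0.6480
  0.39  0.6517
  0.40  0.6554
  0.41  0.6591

σ√T = 0.35 × 0.7071 = 0.2475
d₁ = [ln(262/258) + (0.085 + 0.35²/2)·0.5] / 0.2475 = [0.0154 + 0.0731] / 0.2475 = 0.3576 ≈ 0.36
d₂ = d₁ − σ√T = 0.3576 − 0.2475 = 0.1101 ≈ 0.11
e^(−rT) = e^(−0.085·0.5) = 0.9584
N(d₁) = N(0.36) = 0.6406;  N(d₂) = N(0.11) = 0.5438
C = 262·0.6406 − 258·0.9584·0.5438 = 167.8372 − 134.4639 = 33.3733

€33.37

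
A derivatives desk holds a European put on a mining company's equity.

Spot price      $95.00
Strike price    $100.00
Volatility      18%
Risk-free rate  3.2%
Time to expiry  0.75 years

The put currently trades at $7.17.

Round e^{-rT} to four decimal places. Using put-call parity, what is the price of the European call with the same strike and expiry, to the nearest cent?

$4.54

exp(−rT) = exp(−0.032·0.75) = 0.9763
Put-call parity: C − P = S − K·e^(−rT) = 95 − 100·0.9763 = 95 − 97.6300 = -2.6300
C = P + (C − P) = 7.17 + (-2.6300) = 4.5400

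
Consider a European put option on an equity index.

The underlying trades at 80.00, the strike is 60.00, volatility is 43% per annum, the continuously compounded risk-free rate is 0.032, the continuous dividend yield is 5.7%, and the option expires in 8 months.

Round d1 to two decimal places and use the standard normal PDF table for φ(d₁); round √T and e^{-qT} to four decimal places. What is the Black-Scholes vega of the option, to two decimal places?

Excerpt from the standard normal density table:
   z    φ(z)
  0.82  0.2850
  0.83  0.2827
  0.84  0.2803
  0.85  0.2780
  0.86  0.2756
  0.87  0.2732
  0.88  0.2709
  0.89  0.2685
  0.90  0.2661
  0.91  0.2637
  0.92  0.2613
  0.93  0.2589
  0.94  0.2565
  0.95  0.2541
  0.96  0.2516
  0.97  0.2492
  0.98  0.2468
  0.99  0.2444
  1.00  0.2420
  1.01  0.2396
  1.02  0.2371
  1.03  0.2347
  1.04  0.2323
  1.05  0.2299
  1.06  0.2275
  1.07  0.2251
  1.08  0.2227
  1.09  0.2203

15.98

T = 0.6667;  σ√T = 0.3511
d₁ = [ln(80/60) + (0.032 − 0.057 + 0.43²/2)·0.6667] / 0.3511 = [0.2877 + 0.0450] / 0.3511 = 0.9475 ⇒ 0.95
√T = √0.6667 = 0.8165
φ(d₁) = φ(0.95) = 0.2541
exp(−qT) = exp(−0.057·0.6667) = 0.9627
vega = S·exp(−qT)·φ(d₁)·√T = 80·0.9627·0.2541·0.8165 = 15.9787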